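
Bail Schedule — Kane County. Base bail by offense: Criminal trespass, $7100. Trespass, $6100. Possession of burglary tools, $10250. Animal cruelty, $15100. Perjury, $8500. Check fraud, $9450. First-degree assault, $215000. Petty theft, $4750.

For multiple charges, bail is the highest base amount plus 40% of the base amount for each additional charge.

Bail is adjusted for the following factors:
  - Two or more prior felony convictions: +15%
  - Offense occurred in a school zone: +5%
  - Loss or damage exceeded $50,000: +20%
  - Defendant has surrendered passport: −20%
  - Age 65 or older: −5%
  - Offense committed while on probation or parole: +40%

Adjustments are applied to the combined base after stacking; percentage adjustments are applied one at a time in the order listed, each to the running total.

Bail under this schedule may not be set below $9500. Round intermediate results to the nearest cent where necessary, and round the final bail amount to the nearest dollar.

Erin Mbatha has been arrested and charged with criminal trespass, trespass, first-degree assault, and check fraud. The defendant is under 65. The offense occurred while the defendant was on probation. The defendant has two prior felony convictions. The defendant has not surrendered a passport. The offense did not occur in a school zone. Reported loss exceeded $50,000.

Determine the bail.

Base amounts from the schedule: criminal trespass $7100; trespass $6100; first-degree assault $215000; check fraud $9450.
Stacking rule: highest base plus 40% of each additional charge. Highest is first-degree assault at $215000. Additional: $7100 × 40% = $2840; $6100 × 40% = $2440; $9450 × 40% = $3780. Combined base = $215000 + $9060 = $224060.
Two or more prior felony convictions (+15%): $224060 × 1.15 = $257669.
Loss or damage exceeded $50,000 (+20%): $257669 × 1.2 = $309202.80.
Offense committed while on probation or parole (+40%): $309202.80 × 1.4 = $432883.92.
$432883.92 is at or above the $9500 minimum.
Rounded to the nearest dollar: $432884.

$432884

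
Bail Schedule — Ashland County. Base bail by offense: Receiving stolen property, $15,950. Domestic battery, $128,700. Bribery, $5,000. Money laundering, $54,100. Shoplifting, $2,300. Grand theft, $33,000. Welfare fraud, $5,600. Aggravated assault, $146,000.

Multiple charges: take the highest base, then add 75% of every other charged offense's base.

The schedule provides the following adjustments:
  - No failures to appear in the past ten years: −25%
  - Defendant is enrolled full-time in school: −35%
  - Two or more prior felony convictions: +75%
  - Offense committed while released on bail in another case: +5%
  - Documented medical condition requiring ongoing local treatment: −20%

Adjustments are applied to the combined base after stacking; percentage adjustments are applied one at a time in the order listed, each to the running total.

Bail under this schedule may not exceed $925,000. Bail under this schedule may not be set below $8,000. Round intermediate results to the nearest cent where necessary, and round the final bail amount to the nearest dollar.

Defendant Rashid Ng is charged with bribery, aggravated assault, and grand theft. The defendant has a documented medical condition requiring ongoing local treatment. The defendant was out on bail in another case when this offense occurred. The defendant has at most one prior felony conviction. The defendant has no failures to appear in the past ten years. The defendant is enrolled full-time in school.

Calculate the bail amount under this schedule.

$71,458

Base amounts from the schedule: bribery $5,000; aggravated assault $146,000; grand theft $33,000.
Stacking rule: highest base plus 75% of each additional charge. Highest is aggravated assault at $146,000. Additional: $5,000 × 75% = $3,750; $33,000 × 75% = $24,750. Combined base = $146,000 + $28,500 = $174,500.
No failures to appear in the past ten years (−25%): $174,500 × 0.75 = $130,875.
Defendant is enrolled full-time in school (−35%): $130,875 × 0.65 = $85,068.75.
Offense committed while released on bail in another case (+5%): $85,068.75 × 1.05 = $89,322.19.
Documented medical condition requiring ongoing local treatment (−20%): $89,322.19 × 0.8 = $71,457.75.
$71,457.75 is within the $925,000 maximum.
$71,457.75 is at or above the $8,000 minimum.
Rounded to the nearest dollar: $71,458.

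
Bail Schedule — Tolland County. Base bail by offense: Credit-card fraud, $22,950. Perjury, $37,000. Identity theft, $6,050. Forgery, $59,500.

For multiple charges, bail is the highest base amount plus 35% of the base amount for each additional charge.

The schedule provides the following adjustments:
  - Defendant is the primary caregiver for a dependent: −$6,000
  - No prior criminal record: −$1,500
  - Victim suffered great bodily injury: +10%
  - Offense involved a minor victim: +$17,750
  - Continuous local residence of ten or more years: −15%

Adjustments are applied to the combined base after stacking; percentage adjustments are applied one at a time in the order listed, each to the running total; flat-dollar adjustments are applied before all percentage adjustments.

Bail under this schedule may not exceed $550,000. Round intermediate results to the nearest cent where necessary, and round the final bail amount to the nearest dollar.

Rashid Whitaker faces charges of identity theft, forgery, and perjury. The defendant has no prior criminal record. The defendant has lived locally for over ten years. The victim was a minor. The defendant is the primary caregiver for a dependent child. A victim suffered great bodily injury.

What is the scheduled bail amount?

$79,304

Base amounts from the schedule: identity theft $6,050; forgery $59,500; perjury $37,000.
Stacking rule: highest base plus 35% of each additional charge. Highest is forgery at $59,500. Additional: $6,050 × 35% = $2,117.50; $37,000 × 35% = $12,950. Combined base = $59,500 + $15,067.50 = $74,567.50.
Defendant is the primary caregiver for a dependent (−$6,000 flat): $74,567.50 − $6,000 = $68,567.50.
No prior criminal record (−$1,500 flat): $68,567.50 − $1,500 = $67,067.50.
Offense involved a minor victim (+$17,750 flat): $67,067.50 + $17,750 = $84,817.50.
Victim suffered great bodily injury (+10%): $84,817.50 × 1.1 = $93,299.25.
Continuous local residence of ten or more years (−15%): $93,299.25 × 0.85 = $79,304.36.
$79,304.36 is within the $550,000 maximum.
Rounded to the nearest dollar: $79,304.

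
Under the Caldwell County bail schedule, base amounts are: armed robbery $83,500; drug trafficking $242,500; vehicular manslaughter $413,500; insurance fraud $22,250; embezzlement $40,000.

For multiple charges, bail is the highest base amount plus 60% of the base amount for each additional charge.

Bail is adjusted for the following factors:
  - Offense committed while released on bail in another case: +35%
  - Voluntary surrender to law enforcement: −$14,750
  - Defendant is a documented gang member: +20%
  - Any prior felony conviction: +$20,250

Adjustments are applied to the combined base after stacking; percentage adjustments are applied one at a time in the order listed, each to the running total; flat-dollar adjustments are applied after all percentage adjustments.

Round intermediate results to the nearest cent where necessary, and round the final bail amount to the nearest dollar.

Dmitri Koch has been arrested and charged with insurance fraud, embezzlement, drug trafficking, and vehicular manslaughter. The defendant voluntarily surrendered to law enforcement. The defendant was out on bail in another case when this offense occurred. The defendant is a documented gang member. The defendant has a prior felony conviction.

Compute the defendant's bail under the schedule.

$971,587

Base amounts from the schedule: insurance fraud $22,250; embezzlement $40,000; drug trafficking $242,500; vehicular manslaughter $413,500.
Stacking rule: highest base plus 60% of each additional charge. Highest is vehicular manslaughter at $413,500. Additional: $22,250 × 60% = $13,350; $40,000 × 60% = $24,000; $242,500 × 60% = $145,500. Combined base = $413,500 + $182,850 = $596,350.
Offense committed while released on bail in another case (+35%): $596,350 × 1.35 = $805,072.50.
Defendant is a documented gang member (+20%): $805,072.50 × 1.2 = $966,087.
Voluntary surrender to law enforcement (−$14,750 flat): $966,087 − $14,750 = $951,337.
Any prior felony conviction (+$20,250 flat): $951,337 + $20,250 = $971,587.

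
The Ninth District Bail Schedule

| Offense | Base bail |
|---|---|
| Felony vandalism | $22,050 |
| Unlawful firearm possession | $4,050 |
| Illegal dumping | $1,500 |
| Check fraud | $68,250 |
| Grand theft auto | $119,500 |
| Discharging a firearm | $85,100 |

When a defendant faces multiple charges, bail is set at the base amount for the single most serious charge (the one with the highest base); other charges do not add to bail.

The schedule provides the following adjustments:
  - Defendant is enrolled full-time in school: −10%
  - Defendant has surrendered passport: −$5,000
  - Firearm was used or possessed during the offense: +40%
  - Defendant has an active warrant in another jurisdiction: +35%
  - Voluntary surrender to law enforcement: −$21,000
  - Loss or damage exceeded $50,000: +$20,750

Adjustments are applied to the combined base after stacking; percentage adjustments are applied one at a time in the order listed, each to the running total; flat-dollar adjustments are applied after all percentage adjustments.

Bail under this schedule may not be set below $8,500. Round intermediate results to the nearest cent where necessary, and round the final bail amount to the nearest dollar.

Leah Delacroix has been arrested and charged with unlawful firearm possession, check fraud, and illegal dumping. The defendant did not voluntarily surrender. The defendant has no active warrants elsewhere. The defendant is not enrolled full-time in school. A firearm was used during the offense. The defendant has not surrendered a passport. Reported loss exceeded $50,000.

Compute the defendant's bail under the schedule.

$116,300

Base amounts from the schedule: unlawful firearm possession $4,050; check fraud $68,250; illegal dumping $1,500.
Stacking rule: use the highest base only. Highest is check fraud at $68,250. Combined base = $68,250.
Firearm was used or possessed during the offense (+40%): $68,250 × 1.4 = $95,550.
Loss or damage exceeded $50,000 (+$20,750 flat): $95,550 + $20,750 = $116,300.
$116,300 is at or above the $8,500 minimum.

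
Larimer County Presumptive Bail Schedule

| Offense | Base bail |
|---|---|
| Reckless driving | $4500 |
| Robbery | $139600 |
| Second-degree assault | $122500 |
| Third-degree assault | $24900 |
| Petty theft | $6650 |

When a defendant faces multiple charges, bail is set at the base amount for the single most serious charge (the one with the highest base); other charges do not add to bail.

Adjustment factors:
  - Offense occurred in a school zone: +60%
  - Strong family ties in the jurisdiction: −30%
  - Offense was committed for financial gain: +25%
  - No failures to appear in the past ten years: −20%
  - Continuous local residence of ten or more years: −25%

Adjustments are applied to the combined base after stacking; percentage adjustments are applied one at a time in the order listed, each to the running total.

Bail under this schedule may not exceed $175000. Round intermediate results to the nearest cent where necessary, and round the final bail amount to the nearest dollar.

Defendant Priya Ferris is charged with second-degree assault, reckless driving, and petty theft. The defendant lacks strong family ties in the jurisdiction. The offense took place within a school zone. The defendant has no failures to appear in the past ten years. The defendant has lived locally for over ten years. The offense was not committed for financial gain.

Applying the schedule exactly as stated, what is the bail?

Base amounts from the schedule: second-degree assault $122500; reckless driving $4500; petty theft $6650.
Stacking rule: use the highest base only. Highest is second-degree assault at $122500. Combined base = $122500.
Offense occurred in a school zone (+60%): $122500 × 1.6 = $196000.
No failures to appear in the past ten years (−20%): $196000 × 0.8 = $156800.
Continuous local residence of ten or more years (−25%): $156800 × 0.75 = $117600.
$117600 is within the $175000 maximum.

$117600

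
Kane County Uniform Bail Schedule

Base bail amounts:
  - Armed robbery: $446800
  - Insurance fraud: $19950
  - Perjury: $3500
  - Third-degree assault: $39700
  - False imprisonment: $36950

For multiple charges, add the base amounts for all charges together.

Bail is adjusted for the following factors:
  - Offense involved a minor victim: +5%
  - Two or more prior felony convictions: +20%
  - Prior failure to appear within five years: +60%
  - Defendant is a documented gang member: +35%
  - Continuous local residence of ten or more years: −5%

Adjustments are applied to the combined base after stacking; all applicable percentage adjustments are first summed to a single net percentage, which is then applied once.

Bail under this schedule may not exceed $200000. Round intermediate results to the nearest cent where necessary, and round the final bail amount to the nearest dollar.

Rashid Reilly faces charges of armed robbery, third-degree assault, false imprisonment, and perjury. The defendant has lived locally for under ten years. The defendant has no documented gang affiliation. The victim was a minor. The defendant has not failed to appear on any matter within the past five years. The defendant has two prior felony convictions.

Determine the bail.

$200000

Base amounts from the schedule: armed robbery $446800; third-degree assault $39700; false imprisonment $36950; perjury $3500.
Stacking rule: sum of all bases. $446800 + $39700 + $36950 + $3500 = $526950.
Net percentage adjustment: +5% +20% = +25%. $526950 × 1.25 = $658687.50.
Result $658687.50 exceeds the maximum of $200000; bail is capped at $200000.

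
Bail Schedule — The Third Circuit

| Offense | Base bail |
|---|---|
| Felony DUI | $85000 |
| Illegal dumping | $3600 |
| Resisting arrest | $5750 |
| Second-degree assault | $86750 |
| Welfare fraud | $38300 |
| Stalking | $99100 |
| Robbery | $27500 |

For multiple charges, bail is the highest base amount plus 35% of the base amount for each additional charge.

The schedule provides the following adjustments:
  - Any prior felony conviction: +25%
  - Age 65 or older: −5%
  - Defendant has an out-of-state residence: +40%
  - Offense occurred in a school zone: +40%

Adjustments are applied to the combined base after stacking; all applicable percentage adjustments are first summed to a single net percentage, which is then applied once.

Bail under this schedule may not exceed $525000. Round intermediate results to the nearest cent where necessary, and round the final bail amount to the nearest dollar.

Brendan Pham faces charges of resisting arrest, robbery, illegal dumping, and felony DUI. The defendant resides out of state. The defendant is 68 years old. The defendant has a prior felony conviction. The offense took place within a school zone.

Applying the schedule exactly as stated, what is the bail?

Base amounts from the schedule: resisting arrest $5750; robbery $27500; illegal dumping $3600; felony DUI $85000.
Stacking rule: highest base plus 35% of each additional charge. Highest is felony DUI at $85000. Additional: $5750 × 35% = $2012.50; $27500 × 35% = $9625; $3600 × 35% = $1260. Combined base = $85000 + $12897.50 = $97897.50.
Net percentage adjustment: +25% −5% +40% +40% = +100%. $97897.50 × 2 = $195795.
$195795 is within the $525000 maximum.

$195795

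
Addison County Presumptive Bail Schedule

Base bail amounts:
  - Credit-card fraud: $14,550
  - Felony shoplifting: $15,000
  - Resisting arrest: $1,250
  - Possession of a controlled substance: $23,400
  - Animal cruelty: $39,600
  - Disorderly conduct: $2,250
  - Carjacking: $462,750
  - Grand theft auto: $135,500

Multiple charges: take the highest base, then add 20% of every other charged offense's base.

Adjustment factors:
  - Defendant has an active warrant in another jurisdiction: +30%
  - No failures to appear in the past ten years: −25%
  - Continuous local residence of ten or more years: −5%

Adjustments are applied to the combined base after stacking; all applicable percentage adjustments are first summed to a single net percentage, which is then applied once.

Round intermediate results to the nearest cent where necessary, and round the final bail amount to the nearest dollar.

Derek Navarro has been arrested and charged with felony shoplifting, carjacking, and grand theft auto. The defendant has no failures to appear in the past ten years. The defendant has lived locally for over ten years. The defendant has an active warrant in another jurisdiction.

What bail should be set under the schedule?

$492,850

Base amounts from the schedule: felony shoplifting $15,000; carjacking $462,750; grand theft auto $135,500.
Stacking rule: highest base plus 20% of each additional charge. Highest is carjacking at $462,750. Additional: $15,000 × 20% = $3,000; $135,500 × 20% = $27,100. Combined base = $462,750 + $30,100 = $492,850.
Net percentage adjustment: +30% −25% −5% = +0%. $492,850 × 1 = $492,850.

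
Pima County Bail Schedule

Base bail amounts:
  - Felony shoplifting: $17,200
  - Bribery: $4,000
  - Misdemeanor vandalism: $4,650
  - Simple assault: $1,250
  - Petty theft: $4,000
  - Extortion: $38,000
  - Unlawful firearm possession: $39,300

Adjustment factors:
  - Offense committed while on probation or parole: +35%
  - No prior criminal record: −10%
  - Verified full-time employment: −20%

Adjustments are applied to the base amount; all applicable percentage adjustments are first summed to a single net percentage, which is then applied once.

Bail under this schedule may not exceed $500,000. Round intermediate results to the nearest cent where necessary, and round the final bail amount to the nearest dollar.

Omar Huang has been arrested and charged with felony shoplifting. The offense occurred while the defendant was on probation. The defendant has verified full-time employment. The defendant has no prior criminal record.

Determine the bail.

Base amounts from the schedule: felony shoplifting $17,200.
Single charge. Combined base = $17,200.
Net percentage adjustment: +35% −10% −20% = +5%. $17,200 × 1.05 = $18,060.
$18,060 is within the $500,000 maximum.

$18,060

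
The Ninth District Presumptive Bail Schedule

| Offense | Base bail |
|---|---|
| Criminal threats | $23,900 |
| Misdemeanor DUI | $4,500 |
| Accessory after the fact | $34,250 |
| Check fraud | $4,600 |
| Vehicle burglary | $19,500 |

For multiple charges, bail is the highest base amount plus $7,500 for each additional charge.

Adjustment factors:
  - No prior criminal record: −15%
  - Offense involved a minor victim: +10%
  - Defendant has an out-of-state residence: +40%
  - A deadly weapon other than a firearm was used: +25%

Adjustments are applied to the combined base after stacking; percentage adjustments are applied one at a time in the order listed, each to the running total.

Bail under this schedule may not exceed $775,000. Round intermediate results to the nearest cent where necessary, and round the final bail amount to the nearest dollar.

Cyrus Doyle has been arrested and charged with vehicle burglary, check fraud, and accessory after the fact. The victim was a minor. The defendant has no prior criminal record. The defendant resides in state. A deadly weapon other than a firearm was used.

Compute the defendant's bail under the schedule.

Base amounts from the schedule: vehicle burglary $19,500; check fraud $4,600; accessory after the fact $34,250.
Stacking rule: highest base plus $7,500 per additional charge. Highest is accessory after the fact at $34,250; 2 additional charges → +$15,000. Combined base = $49,250.
No prior criminal record (−15%): $49,250 × 0.85 = $41,862.50.
Offense involved a minor victim (+10%): $41,862.50 × 1.1 = $46,048.75.
A deadly weapon other than a firearm was used (+25%): $46,048.75 × 1.25 = $57,560.94.
$57,560.94 is within the $775,000 maximum.
Rounded to the nearest dollar: $57,561.

$57,561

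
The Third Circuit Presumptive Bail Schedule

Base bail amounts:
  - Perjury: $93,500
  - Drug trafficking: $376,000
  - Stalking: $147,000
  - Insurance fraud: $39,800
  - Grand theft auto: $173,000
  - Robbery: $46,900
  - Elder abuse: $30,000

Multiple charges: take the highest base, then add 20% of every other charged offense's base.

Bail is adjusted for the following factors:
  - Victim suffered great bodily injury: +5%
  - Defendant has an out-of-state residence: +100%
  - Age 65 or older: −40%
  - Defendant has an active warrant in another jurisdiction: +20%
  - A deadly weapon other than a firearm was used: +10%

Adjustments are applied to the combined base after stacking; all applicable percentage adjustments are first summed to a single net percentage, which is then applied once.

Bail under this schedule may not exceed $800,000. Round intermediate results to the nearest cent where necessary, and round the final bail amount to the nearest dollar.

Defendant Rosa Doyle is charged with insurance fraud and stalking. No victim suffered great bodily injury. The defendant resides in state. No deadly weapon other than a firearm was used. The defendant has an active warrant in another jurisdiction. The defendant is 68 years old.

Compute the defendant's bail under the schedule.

Base amounts from the schedule: insurance fraud $39,800; stalking $147,000.
Stacking rule: highest base plus 20% of each additional charge. Highest is stalking at $147,000. Additional: $39,800 × 20% = $7,960. Combined base = $147,000 + $7,960 = $154,960.
Net percentage adjustment: −40% +20% = −20%. $154,960 × 0.8 = $123,968.
$123,968 is within the $800,000 maximum.

$123,968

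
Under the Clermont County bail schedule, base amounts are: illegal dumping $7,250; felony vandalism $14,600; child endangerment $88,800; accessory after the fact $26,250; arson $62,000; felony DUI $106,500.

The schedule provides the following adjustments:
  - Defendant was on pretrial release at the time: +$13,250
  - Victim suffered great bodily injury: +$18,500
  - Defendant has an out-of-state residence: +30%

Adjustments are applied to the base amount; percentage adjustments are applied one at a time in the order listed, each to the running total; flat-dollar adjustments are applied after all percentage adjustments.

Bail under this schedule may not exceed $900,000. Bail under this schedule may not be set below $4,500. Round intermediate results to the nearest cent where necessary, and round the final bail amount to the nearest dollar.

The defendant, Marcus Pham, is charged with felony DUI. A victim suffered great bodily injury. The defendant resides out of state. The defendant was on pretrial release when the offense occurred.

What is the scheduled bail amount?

Base amounts from the schedule: felony DUI $106,500.
Single charge. Combined base = $106,500.
Defendant has an out-of-state residence (+30%): $106,500 × 1.3 = $138,450.
Defendant was on pretrial release at the time (+$13,250 flat): $138,450 + $13,250 = $151,700.
Victim suffered great bodily injury (+$18,500 flat): $151,700 + $18,500 = $170,200.
$170,200 is within the $900,000 maximum.
$170,200 is at or above the $4,500 minimum.

$170,200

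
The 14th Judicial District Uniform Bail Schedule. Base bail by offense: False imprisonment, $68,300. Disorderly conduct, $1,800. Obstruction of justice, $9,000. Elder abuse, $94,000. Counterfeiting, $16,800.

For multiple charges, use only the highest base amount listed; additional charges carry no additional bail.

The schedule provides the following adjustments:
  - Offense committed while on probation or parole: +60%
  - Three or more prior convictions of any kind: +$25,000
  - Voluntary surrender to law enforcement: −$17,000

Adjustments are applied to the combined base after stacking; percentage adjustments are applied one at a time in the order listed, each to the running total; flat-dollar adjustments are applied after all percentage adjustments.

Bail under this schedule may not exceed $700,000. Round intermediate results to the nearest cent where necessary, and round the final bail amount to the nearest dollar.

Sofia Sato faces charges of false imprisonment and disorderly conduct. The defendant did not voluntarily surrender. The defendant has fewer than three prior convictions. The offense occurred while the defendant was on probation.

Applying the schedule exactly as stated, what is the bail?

Base amounts from the schedule: false imprisonment $68,300; disorderly conduct $1,800.
Stacking rule: use the highest base only. Highest is false imprisonment at $68,300. Combined base = $68,300.
Offense committed while on probation or parole (+60%): $68,300 × 1.6 = $109,280.
$109,280 is within the $700,000 maximum.

$109,280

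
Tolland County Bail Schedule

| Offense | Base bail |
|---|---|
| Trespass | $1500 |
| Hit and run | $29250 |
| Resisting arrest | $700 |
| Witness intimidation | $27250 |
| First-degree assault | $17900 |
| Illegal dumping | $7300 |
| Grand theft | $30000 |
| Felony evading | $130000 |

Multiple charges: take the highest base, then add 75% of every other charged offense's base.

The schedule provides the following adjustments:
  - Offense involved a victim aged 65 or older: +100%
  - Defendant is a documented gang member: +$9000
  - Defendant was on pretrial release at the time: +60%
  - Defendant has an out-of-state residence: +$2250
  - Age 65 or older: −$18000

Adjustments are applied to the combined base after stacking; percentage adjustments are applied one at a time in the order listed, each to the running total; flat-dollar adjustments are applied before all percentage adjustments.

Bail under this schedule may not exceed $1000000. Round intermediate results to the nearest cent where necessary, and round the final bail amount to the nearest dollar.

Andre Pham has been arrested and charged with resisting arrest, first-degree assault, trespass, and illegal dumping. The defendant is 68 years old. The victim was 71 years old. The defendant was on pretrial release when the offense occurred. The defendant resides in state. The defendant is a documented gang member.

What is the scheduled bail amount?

Base amounts from the schedule: resisting arrest $700; first-degree assault $17900; trespass $1500; illegal dumping $7300.
Stacking rule: highest base plus 75% of each additional charge. Highest is first-degree assault at $17900. Additional: $700 × 75% = $525; $1500 × 75% = $1125; $7300 × 75% = $5475. Combined base = $17900 + $7125 = $25025.
Defendant is a documented gang member (+$9000 flat): $25025 + $9000 = $34025.
Age 65 or older (−$18000 flat): $34025 − $18000 = $16025.
Offense involved a victim aged 65 or older (+100%): $16025 × 2 = $32050.
Defendant was on pretrial release at the time (+60%): $32050 × 1.6 = $51280.
$51280 is within the $1000000 maximum.

$51280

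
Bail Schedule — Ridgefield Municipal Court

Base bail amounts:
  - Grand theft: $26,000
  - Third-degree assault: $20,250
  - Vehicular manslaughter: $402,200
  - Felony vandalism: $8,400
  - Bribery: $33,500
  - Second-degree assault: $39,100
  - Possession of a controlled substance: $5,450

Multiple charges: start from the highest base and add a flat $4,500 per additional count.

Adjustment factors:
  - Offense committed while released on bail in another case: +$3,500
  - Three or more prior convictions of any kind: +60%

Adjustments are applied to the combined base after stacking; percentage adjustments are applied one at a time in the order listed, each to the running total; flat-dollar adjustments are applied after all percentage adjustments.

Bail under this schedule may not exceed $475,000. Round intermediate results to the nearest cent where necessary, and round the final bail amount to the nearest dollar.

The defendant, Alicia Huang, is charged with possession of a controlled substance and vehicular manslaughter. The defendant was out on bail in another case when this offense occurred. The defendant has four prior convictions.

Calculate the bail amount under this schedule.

$475,000

Base amounts from the schedule: possession of a controlled substance $5,450; vehicular manslaughter $402,200.
Stacking rule: highest base plus $4,500 per additional charge. Highest is vehicular manslaughter at $402,200; 1 additional charge → +$4,500. Combined base = $406,700.
Three or more prior convictions of any kind (+60%): $406,700 × 1.6 = $650,720.
Offense committed while released on bail in another case (+$3,500 flat): $650,720 + $3,500 = $654,220.
Result $654,220 exceeds the maximum of $475,000; bail is capped at $475,000.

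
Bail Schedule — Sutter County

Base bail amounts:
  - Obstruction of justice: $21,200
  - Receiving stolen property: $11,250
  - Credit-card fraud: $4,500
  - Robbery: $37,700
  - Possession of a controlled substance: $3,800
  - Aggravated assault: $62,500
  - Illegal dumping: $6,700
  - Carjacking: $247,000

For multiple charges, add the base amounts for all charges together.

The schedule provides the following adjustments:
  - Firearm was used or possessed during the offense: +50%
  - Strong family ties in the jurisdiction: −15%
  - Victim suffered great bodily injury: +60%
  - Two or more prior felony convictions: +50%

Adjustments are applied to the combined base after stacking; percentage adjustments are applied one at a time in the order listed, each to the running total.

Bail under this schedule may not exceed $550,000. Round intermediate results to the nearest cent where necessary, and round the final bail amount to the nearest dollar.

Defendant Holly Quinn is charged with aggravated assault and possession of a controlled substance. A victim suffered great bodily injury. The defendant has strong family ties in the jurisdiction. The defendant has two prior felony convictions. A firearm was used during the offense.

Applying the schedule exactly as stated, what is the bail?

$202,878

Base amounts from the schedule: aggravated assault $62,500; possession of a controlled substance $3,800.
Stacking rule: sum of all bases. $62,500 + $3,800 = $66,300.
Firearm was used or possessed during the offense (+50%): $66,300 × 1.5 = $99,450.
Strong family ties in the jurisdiction (−15%): $99,450 × 0.85 = $84,532.50.
Victim suffered great bodily injury (+60%): $84,532.50 × 1.6 = $135,252.
Two or more prior felony convictions (+50%): $135,252 × 1.5 = $202,878.
$202,878 is within the $550,000 maximum.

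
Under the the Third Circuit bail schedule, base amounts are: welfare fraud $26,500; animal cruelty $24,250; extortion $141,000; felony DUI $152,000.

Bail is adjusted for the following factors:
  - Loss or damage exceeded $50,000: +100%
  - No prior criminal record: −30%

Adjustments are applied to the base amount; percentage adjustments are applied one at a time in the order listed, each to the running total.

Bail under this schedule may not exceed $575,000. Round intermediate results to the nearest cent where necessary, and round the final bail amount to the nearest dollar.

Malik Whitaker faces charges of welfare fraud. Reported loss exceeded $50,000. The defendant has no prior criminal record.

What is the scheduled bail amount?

$37,100

Base amounts from the schedule: welfare fraud $26,500.
Single charge. Combined base = $26,500.
Loss or damage exceeded $50,000 (+100%): $26,500 × 2 = $53,000.
No prior criminal record (−30%): $53,000 × 0.7 = $37,100.
$37,100 is within the $575,000 maximum.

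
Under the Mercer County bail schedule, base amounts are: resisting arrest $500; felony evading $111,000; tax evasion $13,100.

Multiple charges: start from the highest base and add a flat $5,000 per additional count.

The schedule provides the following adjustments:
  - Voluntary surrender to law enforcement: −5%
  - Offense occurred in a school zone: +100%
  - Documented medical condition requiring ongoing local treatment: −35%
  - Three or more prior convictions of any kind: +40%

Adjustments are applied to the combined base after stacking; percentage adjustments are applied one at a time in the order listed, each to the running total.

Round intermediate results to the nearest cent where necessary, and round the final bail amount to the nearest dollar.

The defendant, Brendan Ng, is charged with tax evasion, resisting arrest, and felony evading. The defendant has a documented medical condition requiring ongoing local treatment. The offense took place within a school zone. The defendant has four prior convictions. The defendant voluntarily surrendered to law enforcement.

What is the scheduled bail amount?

$209,209

Base amounts from the schedule: tax evasion $13,100; resisting arrest $500; felony evading $111,000.
Stacking rule: highest base plus $5,000 per additional charge. Highest is felony evading at $111,000; 2 additional charges → +$10,000. Combined base = $121,000.
Voluntary surrender to law enforcement (−5%): $121,000 × 0.95 = $114,950.
Offense occurred in a school zone (+100%): $114,950 × 2 = $229,900.
Documented medical condition requiring ongoing local treatment (−35%): $229,900 × 0.65 = $149,435.
Three or more prior convictions of any kind (+40%): $149,435 × 1.4 = $209,209.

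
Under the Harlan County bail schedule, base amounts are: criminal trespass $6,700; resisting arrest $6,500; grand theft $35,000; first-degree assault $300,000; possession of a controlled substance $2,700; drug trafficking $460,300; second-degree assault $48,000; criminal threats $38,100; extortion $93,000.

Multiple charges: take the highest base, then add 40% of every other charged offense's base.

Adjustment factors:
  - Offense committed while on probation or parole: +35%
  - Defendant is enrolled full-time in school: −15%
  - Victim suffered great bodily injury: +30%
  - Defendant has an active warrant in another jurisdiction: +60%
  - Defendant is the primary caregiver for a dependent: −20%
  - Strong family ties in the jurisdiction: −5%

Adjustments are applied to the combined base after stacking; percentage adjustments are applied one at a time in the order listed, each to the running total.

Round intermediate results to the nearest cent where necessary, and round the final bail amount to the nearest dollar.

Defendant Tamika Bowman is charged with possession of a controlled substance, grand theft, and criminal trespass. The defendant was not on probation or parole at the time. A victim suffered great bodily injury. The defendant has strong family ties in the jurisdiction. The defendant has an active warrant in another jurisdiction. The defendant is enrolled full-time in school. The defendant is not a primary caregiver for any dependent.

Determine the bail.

Base amounts from the schedule: possession of a controlled substance $2,700; grand theft $35,000; criminal trespass $6,700.
Stacking rule: highest base plus 40% of each additional charge. Highest is grand theft at $35,000. Additional: $2,700 × 40% = $1,080; $6,700 × 40% = $2,680. Combined base = $35,000 + $3,760 = $38,760.
Defendant is enrolled full-time in school (−15%): $38,760 × 0.85 = $32,946.
Victim suffered great bodily injury (+30%): $32,946 × 1.3 = $42,829.80.
Defendant has an active warrant in another jurisdiction (+60%): $42,829.80 × 1.6 = $68,527.68.
Strong family ties in the jurisdiction (−5%): $68,527.68 × 0.95 = $65,101.30.
Rounded to the nearest dollar: $65,101.

$65,101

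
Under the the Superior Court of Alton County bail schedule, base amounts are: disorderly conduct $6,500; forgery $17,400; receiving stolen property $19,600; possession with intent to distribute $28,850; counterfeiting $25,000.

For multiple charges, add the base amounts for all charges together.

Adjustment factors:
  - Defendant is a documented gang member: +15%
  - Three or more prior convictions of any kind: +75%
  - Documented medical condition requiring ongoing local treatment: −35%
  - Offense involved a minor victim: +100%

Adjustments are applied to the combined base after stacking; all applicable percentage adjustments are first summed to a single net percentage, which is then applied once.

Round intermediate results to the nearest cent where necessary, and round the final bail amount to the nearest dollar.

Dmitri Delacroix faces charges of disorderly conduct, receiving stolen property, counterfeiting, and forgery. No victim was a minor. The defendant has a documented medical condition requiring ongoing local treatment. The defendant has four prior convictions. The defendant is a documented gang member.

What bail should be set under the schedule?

Base amounts from the schedule: disorderly conduct $6,500; receiving stolen property $19,600; counterfeiting $25,000; forgery $17,400.
Stacking rule: sum of all bases. $6,500 + $19,600 + $25,000 + $17,400 = $68,500.
Net percentage adjustment: +15% +75% −35% = +55%. $68,500 × 1.55 = $106,175.

$106,175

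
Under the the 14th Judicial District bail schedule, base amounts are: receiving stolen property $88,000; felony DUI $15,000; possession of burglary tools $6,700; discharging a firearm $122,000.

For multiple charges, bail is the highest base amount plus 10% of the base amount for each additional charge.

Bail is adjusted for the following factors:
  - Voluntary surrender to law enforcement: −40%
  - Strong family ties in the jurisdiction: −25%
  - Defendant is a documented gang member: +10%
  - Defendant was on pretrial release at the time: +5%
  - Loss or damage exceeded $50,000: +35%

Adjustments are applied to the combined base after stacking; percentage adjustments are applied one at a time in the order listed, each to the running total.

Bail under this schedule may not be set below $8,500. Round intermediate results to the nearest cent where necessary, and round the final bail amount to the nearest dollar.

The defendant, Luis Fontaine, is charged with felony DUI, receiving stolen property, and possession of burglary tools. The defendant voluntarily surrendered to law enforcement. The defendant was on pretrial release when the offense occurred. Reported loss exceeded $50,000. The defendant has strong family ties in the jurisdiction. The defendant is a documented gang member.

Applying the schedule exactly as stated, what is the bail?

$63,269

Base amounts from the schedule: felony DUI $15,000; receiving stolen property $88,000; possession of burglary tools $6,700.
Stacking rule: highest base plus 10% of each additional charge. Highest is receiving stolen property at $88,000. Additional: $15,000 × 10% = $1,500; $6,700 × 10% = $670. Combined base = $88,000 + $2,170 = $90,170.
Voluntary surrender to law enforcement (−40%): $90,170 × 0.6 = $54,102.
Strong family ties in the jurisdiction (−25%): $54,102 × 0.75 = $40,576.50.
Defendant is a documented gang member (+10%): $40,576.50 × 1.1 = $44,634.15.
Defendant was on pretrial release at the time (+5%): $44,634.15 × 1.05 = $46,865.86.
Loss or damage exceeded $50,000 (+35%): $46,865.86 × 1.35 = $63,268.91.
$63,268.91 is at or above the $8,500 minimum.
Rounded to the nearest dollar: $63,269.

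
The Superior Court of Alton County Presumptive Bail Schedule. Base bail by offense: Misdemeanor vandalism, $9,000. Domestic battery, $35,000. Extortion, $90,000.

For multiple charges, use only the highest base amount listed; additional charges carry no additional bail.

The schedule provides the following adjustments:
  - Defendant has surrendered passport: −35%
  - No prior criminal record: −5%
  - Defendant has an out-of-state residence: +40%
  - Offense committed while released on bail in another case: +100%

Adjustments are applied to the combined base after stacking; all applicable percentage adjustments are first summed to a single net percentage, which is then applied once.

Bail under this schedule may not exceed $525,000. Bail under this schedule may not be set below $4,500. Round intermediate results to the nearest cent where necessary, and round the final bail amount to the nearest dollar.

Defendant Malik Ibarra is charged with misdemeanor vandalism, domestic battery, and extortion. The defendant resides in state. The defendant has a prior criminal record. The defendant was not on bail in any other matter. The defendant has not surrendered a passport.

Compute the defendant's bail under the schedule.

Base amounts from the schedule: misdemeanor vandalism $9,000; domestic battery $35,000; extortion $90,000.
Stacking rule: use the highest base only. Highest is extortion at $90,000. Combined base = $90,000.
No adjustment factors apply to this defendant.
$90,000 is within the $525,000 maximum.
$90,000 is at or above the $4,500 minimum.

$90,000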